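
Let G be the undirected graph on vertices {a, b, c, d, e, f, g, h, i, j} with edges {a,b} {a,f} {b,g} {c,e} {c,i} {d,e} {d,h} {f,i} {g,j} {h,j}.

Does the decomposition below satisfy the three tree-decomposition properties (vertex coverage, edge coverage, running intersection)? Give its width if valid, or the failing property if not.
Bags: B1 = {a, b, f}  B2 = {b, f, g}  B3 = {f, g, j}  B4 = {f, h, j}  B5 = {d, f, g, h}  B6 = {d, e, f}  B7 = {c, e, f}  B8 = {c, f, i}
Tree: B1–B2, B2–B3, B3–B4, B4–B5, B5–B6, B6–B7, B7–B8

No — bags containing vertex g are not connected in the tree.

A tree decomposition must satisfy three properties: every vertex lies in some bag; for every edge, both endpoints lie together in some bag; and for every vertex, the bags containing it form a connected subtree. Here bags containing vertex g are not connected in the tree, so the decomposition is invalid.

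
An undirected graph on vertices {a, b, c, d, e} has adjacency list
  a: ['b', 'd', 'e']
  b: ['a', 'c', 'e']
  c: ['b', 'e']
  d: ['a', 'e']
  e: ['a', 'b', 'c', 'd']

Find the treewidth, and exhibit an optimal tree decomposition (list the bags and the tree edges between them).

Each bag holds 3 vertices, so the decomposition has width 2, which upper-bounds the treewidth. Conversely, {b, c, e} is a clique of size 3, and the vertices of any clique must share a bag in every tree decomposition; so some bag has ≥ 3 vertices and tw(G) ≥ 2. Hence tw(G) = 2 exactly.

Treewidth 2.
One such decomposition:
Bags: B1 = {b, c, e}  B2 = {a, b, e}  B3 = {a, d, e}
Tree: B1–B2, B2–B3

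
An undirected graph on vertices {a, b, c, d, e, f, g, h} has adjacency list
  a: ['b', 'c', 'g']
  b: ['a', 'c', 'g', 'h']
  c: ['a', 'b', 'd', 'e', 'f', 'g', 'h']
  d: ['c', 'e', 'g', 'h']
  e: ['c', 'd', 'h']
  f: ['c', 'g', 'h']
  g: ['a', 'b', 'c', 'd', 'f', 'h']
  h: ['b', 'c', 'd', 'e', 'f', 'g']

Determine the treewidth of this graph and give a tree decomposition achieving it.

Treewidth 3.
One optimal decomposition is:
Bags: B1 = {b, c, g, h}  B2 = {c, f, g, h}  B3 = {c, d, g, h}  B4 = {a, b, c, g}  B5 = {c, d, e, h}
Tree: B1–B2, B2–B3, B1–B4, B3–B5

Every bag has size at most 4, so the width is 4 − 1 = 3 and tw(G) ≤ 3. For the lower bound, the 4 vertices {c, d, g, h} are pairwise adjacent, and any tree decomposition puts a clique entirely inside one bag — forcing width ≥ 3. The upper and lower bounds meet at 3, so that is the treewidth.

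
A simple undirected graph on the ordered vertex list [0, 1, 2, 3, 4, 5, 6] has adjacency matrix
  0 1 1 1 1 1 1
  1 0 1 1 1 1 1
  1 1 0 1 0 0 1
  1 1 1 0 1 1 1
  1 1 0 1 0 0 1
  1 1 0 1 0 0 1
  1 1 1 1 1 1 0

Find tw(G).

A width-4 tree decomposition is:
Bags: B1 = {0, 1, 3, 5, 6}  B2 = {0, 1, 2, 3, 6}  B3 = {0, 1, 3, 4, 6}
Tree: B1–B2, B1–B3
Every bag has size at most 5, so the width is 5 − 1 = 4 and tw(G) ≤ 4. Conversely, {0, 1, 2, 3, 6} is a clique of size 5, and the vertices of any clique must share a bag in every tree decomposition; so some bag has ≥ 5 vertices and tw(G) ≥ 4. The upper and lower bounds meet at 4, so that is the treewidth.

4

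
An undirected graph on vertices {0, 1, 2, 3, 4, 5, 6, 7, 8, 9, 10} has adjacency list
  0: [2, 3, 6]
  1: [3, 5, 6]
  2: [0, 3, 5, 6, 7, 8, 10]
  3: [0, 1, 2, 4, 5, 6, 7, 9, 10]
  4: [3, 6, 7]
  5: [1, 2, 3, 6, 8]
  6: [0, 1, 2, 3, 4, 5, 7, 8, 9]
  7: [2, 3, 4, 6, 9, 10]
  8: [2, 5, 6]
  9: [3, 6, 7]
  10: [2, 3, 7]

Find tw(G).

A width-3 tree decomposition is:
Bags: B1 = {2, 3, 5, 6}  B2 = {2, 3, 6, 7}  B3 = {3, 4, 6, 7}  B4 = {2, 5, 6, 8}  B5 = {3, 6, 7, 9}  B6 = {1, 3, 5, 6}  B7 = {2, 3, 7, 10}  B8 = {0, 2, 3, 6}
Tree: B1–B2, B2–B3, B1–B4, B2–B5, B1–B6, B2–B7, B1–B8
Every bag has size at most 4, so the width is 4 − 1 = 3 and tw(G) ≤ 3. For the lower bound, the 4 vertices {2, 5, 6, 8} are pairwise adjacent, and any tree decomposition puts a clique entirely inside one bag — forcing width ≥ 3. The upper and lower bounds meet at 3, so that is the treewidth.

3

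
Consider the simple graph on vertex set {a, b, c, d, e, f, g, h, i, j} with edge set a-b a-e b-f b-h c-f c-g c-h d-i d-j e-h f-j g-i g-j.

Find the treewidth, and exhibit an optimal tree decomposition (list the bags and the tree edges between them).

The largest bag has 3 vertices, giving width 2; this decomposition certifies tw(G) ≤ 2. The edges d–i–g–j–d form a cycle, so G is not a tree and its treewidth is at least 2. The upper and lower bounds meet at 2, so that is the treewidth.

Treewidth 2.
Bags: B1 = {d, i, j}  B2 = {g, i, j}  B3 = {f, g, j}  B4 = {c, f, g}  B5 = {b, c, f}  B6 = {b, c, h}  B7 = {a, b, h}  B8 = {a, e, h}
Tree: B1–B2, B2–B3, B3–B4, B4–B5, B5–B6, B6–B7, B7–B8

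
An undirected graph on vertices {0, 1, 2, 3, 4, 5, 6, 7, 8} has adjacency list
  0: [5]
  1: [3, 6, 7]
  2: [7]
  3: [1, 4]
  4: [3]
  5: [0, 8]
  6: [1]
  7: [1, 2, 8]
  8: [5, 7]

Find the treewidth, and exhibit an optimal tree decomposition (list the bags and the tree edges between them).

Treewidth 1.
One such decomposition:
Bags: B1 = {5, 8}  B2 = {7, 8}  B3 = {1, 7}  B4 = {1, 3}  B5 = {0, 5}  B6 = {1, 6}  B7 = {3, 4}  B8 = {2, 7}
Tree: B1–B2, B2–B3, B3–B4, B1–B5, B4–B6, B4–B7, B2–B8

Each bag holds 2 vertices, so the decomposition has width 1, which upper-bounds the treewidth. Since G has at least one edge (e.g. 5–8), it is not an edgeless graph, so tw(G) ≥ 1. Therefore the treewidth is 1.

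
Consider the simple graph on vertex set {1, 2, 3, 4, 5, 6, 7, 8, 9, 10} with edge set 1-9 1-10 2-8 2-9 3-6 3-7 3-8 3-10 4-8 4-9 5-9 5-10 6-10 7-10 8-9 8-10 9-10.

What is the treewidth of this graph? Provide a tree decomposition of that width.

The largest bag has 3 vertices, giving width 2; this decomposition certifies tw(G) ≤ 2. For the lower bound, the 3 vertices {2, 8, 9} are pairwise adjacent, and any tree decomposition puts a clique entirely inside one bag — forcing width ≥ 2. Therefore the treewidth is 2.

Treewidth 2.
One optimal decomposition is:
Bags: B1 = {8, 9, 10}  B2 = {3, 8, 10}  B3 = {2, 8, 9}  B4 = {1, 9, 10}  B5 = {3, 6, 10}  B6 = {5, 9, 10}  B7 = {4, 8, 9}  B8 = {3, 7, 10}
Tree: B1–B2, B1–B3, B1–B4, B2–B5, B1–B6, B1–B7, B2–B8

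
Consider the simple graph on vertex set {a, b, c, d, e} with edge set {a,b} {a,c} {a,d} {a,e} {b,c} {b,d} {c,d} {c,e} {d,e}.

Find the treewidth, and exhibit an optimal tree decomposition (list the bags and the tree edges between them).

Treewidth 3.
Bags: B1 = {a, b, c, d}  B2 = {a, c, d, e}
Tree: B1–B2

Each bag holds 4 vertices, so the decomposition has width 3, which upper-bounds the treewidth. On the other hand G contains the 4-clique {a, c, d, e}. A clique must lie in a single bag of any decomposition, so no decomposition can have width below 3. Therefore the treewidth is 3.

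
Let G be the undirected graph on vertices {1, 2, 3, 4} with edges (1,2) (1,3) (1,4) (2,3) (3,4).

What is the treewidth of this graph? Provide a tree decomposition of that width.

Treewidth 2.
One such decomposition:
Bags: B1 = {1, 3, 4}  B2 = {1, 2, 3}
Tree: B1–B2

Each bag holds 3 vertices, so the decomposition has width 2, which upper-bounds the treewidth. For the lower bound, the 3 vertices {1, 2, 3} are pairwise adjacent, and any tree decomposition puts a clique entirely inside one bag — forcing width ≥ 2. Hence tw(G) = 2 exactly.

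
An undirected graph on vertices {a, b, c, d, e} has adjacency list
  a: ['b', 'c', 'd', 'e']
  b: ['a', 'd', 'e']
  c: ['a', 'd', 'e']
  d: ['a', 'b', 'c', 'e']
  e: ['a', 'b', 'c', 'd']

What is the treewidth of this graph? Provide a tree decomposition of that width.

Treewidth 3.
One optimal decomposition is:
Bags: B1 = {a, c, d, e}  B2 = {a, b, d, e}
Tree: B1–B2

Every bag has size at most 4, so the width is 4 − 1 = 3 and tw(G) ≤ 3. For the lower bound, the 4 vertices {a, c, d, e} are pairwise adjacent, and any tree decomposition puts a clique entirely inside one bag — forcing width ≥ 3. Therefore the treewidth is 3.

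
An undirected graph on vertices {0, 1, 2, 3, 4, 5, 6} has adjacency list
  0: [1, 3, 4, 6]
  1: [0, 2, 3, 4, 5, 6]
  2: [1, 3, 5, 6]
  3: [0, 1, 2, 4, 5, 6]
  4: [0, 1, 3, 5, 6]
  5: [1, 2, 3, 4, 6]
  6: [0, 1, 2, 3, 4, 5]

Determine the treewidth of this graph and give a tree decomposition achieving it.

Treewidth 4.
Bags: B1 = {1, 3, 4, 5, 6}  B2 = {1, 2, 3, 5, 6}  B3 = {0, 1, 3, 4, 6}
Tree: B1–B2, B1–B3

The largest bag has 5 vertices, giving width 4; this decomposition certifies tw(G) ≤ 4. Conversely, {1, 2, 3, 5, 6} is a clique of size 5, and the vertices of any clique must share a bag in every tree decomposition; so some bag has ≥ 5 vertices and tw(G) ≥ 4. Therefore the treewidth is 4.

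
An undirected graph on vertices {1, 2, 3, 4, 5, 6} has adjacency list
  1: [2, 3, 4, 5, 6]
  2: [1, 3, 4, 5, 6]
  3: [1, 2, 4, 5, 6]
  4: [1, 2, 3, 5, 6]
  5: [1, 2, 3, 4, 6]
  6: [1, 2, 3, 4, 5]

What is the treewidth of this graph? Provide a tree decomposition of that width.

Treewidth 5.
Bags: B1 = {1, 2, 3, 4, 5, 6}
Tree: (single bag)

With just one bag of size 6, the width is 6 − 1 = 5, so tw(G) ≤ 5. For the lower bound, the 6 vertices {1, 2, 3, 4, 5, 6} are pairwise adjacent, and any tree decomposition puts a clique entirely inside one bag — forcing width ≥ 5. Combining the bounds, tw(G) = 5.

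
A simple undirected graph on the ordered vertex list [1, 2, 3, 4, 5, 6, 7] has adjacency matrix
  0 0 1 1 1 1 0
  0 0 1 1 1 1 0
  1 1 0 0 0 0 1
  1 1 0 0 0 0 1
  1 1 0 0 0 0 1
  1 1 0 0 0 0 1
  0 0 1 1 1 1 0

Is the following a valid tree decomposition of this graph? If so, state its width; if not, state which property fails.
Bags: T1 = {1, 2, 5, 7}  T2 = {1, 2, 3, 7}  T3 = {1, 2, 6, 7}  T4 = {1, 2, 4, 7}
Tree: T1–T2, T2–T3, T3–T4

Vertex coverage: the bags together contain {1, 2, 3, 4, 5, 6, 7}, the full vertex set. Edge coverage: each edge of G has both endpoints in at least one bag. Running intersection: for every vertex, the bags containing it form a connected subtree. All three properties hold, so this is a valid tree decomposition of width max|bag| − 1 = 3, and hence tw(G) ≤ 3.

Yes; width 3.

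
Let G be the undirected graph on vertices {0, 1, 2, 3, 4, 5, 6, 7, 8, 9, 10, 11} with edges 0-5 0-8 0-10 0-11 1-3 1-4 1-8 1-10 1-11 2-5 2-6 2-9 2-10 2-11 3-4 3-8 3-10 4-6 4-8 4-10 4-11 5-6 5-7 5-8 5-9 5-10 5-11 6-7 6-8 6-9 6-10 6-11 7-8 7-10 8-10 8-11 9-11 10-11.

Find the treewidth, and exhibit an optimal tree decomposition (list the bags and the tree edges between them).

Treewidth 4.
One such decomposition:
Bags: B1 = {5, 6, 8, 10, 11}  B2 = {2, 5, 6, 10, 11}  B3 = {4, 6, 8, 10, 11}  B4 = {2, 5, 6, 9, 11}  B5 = {0, 5, 8, 10, 11}  B6 = {5, 6, 7, 8, 10}  B7 = {1, 4, 8, 10, 11}  B8 = {1, 3, 4, 8, 10}
Tree: B1–B2, B1–B3, B2–B4, B1–B5, B1–B6, B3–B7, B7–B8

Each bag holds 5 vertices, so the decomposition has width 4, which upper-bounds the treewidth. For the lower bound, the 5 vertices {2, 5, 6, 9, 11} are pairwise adjacent, and any tree decomposition puts a clique entirely inside one bag — forcing width ≥ 4. Therefore the treewidth is 4.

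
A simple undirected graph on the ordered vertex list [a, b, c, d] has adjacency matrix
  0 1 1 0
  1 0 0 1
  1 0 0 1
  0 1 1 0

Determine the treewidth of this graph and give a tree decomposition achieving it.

Every bag has size at most 3, so the width is 3 − 1 = 2 and tw(G) ≤ 2. The edges d–b–a–c–d form a cycle, so G is not a tree and its treewidth is at least 2. Hence tw(G) = 2 exactly.

Treewidth 2.
One such decomposition:
Bags: B1 = {a, b, d}  B2 = {a, c, d}
Tree: B1–B2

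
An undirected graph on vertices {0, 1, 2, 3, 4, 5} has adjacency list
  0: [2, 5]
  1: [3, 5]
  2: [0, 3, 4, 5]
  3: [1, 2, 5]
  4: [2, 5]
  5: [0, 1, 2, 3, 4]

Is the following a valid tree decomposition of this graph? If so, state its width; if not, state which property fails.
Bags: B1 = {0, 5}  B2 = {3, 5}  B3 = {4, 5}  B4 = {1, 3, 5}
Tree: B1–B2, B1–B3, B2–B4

A tree decomposition must satisfy three properties: every vertex lies in some bag; for every edge, both endpoints lie together in some bag; and for every vertex, the bags containing it form a connected subtree. Here vertex 2 appears in no bag, so the decomposition is invalid.

No — vertex 2 appears in no bag.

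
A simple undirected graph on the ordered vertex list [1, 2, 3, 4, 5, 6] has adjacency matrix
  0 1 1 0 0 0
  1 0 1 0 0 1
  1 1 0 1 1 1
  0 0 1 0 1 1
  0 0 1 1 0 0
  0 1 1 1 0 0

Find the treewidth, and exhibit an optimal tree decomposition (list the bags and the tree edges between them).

Treewidth 2.
One optimal decomposition is:
Bags: B1 = {2, 3, 6}  B2 = {3, 4, 6}  B3 = {1, 2, 3}  B4 = {3, 4, 5}
Tree: B1–B2, B1–B3, B2–B4

Every bag has size at most 3, so the width is 3 − 1 = 2 and tw(G) ≤ 2. Conversely, {1, 2, 3} is a clique of size 3, and the vertices of any clique must share a bag in every tree decomposition; so some bag has ≥ 3 vertices and tw(G) ≥ 2. The upper and lower bounds meet at 2, so that is the treewidth.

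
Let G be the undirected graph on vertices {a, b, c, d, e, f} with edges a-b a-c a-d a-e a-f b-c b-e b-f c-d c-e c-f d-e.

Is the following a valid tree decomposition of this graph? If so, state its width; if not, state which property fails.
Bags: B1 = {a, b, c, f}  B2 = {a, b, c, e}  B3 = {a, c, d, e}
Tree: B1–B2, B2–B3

Vertex coverage: the bags together contain {a, b, c, d, e, f}, the full vertex set. Edge coverage: each edge of G has both endpoints in at least one bag. Running intersection: for every vertex, the bags containing it form a connected subtree. All three properties hold, so this is a valid tree decomposition of width max|bag| − 1 = 3, and hence tw(G) ≤ 3.

Yes; width 3.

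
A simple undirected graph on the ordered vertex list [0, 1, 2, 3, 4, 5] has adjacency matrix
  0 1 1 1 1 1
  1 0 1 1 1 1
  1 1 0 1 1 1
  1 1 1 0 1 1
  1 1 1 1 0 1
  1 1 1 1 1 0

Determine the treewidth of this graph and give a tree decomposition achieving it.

A single bag containing all 6 vertices is trivially a valid decomposition of width 5. For the lower bound, the 6 vertices {0, 1, 2, 3, 4, 5} are pairwise adjacent, and any tree decomposition puts a clique entirely inside one bag — forcing width ≥ 5. Hence tw(G) = 5 exactly.

Treewidth 5.
One optimal decomposition is:
Bags: B1 = {0, 1, 2, 3, 4, 5}
Tree: (single bag)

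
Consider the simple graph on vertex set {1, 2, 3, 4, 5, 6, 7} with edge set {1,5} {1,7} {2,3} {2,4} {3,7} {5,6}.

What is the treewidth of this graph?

1

A width-1 tree decomposition is:
Bags: B1 = {5, 6}  B2 = {1, 5}  B3 = {1, 7}  B4 = {3, 7}  B5 = {2, 3}  B6 = {2, 4}
Tree: B1–B2, B2–B3, B3–B4, B4–B5, B5–B6
Each bag holds 2 vertices, so the decomposition has width 1, which upper-bounds the treewidth. Any graph with an edge has treewidth ≥ 1, and G has the edge 6–5. Hence tw(G) = 1 exactly.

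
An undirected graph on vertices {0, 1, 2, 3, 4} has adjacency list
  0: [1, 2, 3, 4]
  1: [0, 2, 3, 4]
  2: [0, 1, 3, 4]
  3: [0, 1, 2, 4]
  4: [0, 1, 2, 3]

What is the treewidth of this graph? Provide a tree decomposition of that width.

With just one bag of size 5, the width is 5 − 1 = 4, so tw(G) ≤ 4. Conversely, {0, 1, 2, 3, 4} is a clique of size 5, and the vertices of any clique must share a bag in every tree decomposition; so some bag has ≥ 5 vertices and tw(G) ≥ 4. Hence tw(G) = 4 exactly.

Treewidth 4.
One optimal decomposition is:
Bags: B1 = {0, 1, 2, 3, 4}
Tree: (single bag)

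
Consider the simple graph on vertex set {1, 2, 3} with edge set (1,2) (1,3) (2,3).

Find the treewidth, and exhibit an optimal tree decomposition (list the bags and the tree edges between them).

A single bag containing all 3 vertices is trivially a valid decomposition of width 2. On the other hand G contains the 3-clique {1, 2, 3}. A clique must lie in a single bag of any decomposition, so no decomposition can have width below 2. Hence tw(G) = 2 exactly.

Treewidth 2.
One optimal decomposition is:
Bags: B1 = {1, 2, 3}
Tree: (single bag)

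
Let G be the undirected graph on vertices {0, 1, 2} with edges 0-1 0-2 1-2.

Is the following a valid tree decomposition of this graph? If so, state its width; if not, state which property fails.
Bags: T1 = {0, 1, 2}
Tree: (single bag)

Vertex coverage: the bags together contain {0, 1, 2}, the full vertex set. Edge coverage: each edge of G has both endpoints in at least one bag. Running intersection: for every vertex, the bags containing it form a connected subtree. All three properties hold, so this is a valid tree decomposition of width max|bag| − 1 = 2, and hence tw(G) ≤ 2.

Yes; width 2.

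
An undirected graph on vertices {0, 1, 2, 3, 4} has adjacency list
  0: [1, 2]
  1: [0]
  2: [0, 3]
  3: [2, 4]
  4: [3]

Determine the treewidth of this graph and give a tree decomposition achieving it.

Each bag holds 2 vertices, so the decomposition has width 1, which upper-bounds the treewidth. G has an edge, so its treewidth is at least 1. Combining the bounds, tw(G) = 1.

Treewidth 1.
One optimal decomposition is:
Bags: B1 = {3, 4}  B2 = {2, 3}  B3 = {0, 2}  B4 = {0, 1}
Tree: B1–B2, B2–B3, B3–B4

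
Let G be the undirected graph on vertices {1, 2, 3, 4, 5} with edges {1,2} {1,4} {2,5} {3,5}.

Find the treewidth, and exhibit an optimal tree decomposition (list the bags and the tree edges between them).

The largest bag has 2 vertices, giving width 1; this decomposition certifies tw(G) ≤ 1. G has an edge, so its treewidth is at least 1. Combining the bounds, tw(G) = 1.

Treewidth 1.
One optimal decomposition is:
Bags: B1 = {1, 2}  B2 = {2, 5}  B3 = {1, 4}  B4 = {3, 5}
Tree: B1–B2, B1–B3, B2–B4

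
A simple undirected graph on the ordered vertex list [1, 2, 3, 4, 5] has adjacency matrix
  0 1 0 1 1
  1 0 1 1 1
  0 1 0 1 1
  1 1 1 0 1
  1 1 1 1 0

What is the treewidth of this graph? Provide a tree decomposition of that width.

The largest bag has 4 vertices, giving width 3; this decomposition certifies tw(G) ≤ 3. For the lower bound, the 4 vertices {1, 2, 4, 5} are pairwise adjacent, and any tree decomposition puts a clique entirely inside one bag — forcing width ≥ 3. Combining the bounds, tw(G) = 3.

Treewidth 3.
Bags: B1 = {1, 2, 4, 5}  B2 = {2, 3, 4, 5}
Tree: B1–B2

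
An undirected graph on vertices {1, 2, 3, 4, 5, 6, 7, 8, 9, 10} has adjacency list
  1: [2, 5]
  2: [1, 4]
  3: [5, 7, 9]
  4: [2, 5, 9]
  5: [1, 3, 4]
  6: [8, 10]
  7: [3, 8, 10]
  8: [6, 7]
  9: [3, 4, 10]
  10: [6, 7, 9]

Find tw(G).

2

A width-2 tree decomposition is:
Bags: B1 = {6, 7, 8}  B2 = {6, 7, 10}  B3 = {3, 7, 10}  B4 = {3, 9, 10}  B5 = {3, 5, 9}  B6 = {4, 5, 9}  B7 = {1, 4, 5}  B8 = {1, 2, 4}
Tree: B1–B2, B2–B3, B3–B4, B4–B5, B5–B6, B6–B7, B7–B8
Each bag holds 3 vertices, so the decomposition has width 2, which upper-bounds the treewidth. Since 8–6–10–7–8 is a cycle in G, G is not acyclic. Forests are exactly the graphs of treewidth ≤ 1, so tw(G) ≥ 2. Combining the bounds, tw(G) = 2.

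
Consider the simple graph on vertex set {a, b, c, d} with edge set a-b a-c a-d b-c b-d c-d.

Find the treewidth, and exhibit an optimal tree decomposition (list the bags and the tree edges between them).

A single bag containing all 4 vertices is trivially a valid decomposition of width 3. For the lower bound, the 4 vertices {a, b, c, d} are pairwise adjacent, and any tree decomposition puts a clique entirely inside one bag — forcing width ≥ 3. Combining the bounds, tw(G) = 3.

Treewidth 3.
One such decomposition:
Bags: B1 = {a, b, c, d}
Tree: (single bag)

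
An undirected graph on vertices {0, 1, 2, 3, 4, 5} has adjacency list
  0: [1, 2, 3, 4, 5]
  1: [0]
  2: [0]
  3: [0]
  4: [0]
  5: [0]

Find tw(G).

A width-1 tree decomposition is:
Bags: B1 = {0, 5}  B2 = {0, 1}  B3 = {0, 4}  B4 = {0, 3}  B5 = {0, 2}
Tree: B1–B2, B1–B3, B3–B4, B3–B5
Each bag holds 2 vertices, so the decomposition has width 1, which upper-bounds the treewidth. G has an edge, so its treewidth is at least 1. Combining the bounds, tw(G) = 1.

1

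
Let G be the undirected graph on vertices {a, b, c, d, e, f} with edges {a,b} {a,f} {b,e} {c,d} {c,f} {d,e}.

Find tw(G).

A width-2 tree decomposition is:
Bags: B1 = {a, c, f}  B2 = {a, c, d}  B3 = {a, d, e}  B4 = {a, b, e}
Tree: B1–B2, B2–B3, B3–B4
Each bag holds 3 vertices, so the decomposition has width 2, which upper-bounds the treewidth. The edges a–f–c–d–e–b–a form a cycle, so G is not a tree and its treewidth is at least 2. The upper and lower bounds meet at 2, so that is the treewidth.

2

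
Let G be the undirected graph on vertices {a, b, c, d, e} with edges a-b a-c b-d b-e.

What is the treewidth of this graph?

A width-1 tree decomposition is:
Bags: B1 = {a, c}  B2 = {a, b}  B3 = {b, d}  B4 = {b, e}
Tree: B1–B2, B2–B3, B3–B4
The largest bag has 2 vertices, giving width 1; this decomposition certifies tw(G) ≤ 1. Since G has at least one edge (e.g. a–c), it is not an edgeless graph, so tw(G) ≥ 1. Hence tw(G) = 1 exactly.

1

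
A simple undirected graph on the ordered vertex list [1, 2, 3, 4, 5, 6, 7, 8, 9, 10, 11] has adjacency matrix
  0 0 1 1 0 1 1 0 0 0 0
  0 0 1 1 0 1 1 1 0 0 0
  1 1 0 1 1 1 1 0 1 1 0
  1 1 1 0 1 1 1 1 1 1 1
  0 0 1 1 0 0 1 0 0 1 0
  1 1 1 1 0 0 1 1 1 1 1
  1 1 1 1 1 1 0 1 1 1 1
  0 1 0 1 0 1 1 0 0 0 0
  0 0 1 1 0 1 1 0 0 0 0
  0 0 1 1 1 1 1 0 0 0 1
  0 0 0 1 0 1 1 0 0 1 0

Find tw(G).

A width-4 tree decomposition is:
Bags: B1 = {3, 4, 6, 7, 10}  B2 = {4, 6, 7, 10, 11}  B3 = {2, 3, 4, 6, 7}  B4 = {2, 4, 6, 7, 8}  B5 = {3, 4, 6, 7, 9}  B6 = {3, 4, 5, 7, 10}  B7 = {1, 3, 4, 6, 7}
Tree: B1–B2, B1–B3, B3–B4, B3–B5, B1–B6, B1–B7
Every bag has size at most 5, so the width is 5 − 1 = 4 and tw(G) ≤ 4. Conversely, {3, 4, 5, 7, 10} is a clique of size 5, and the vertices of any clique must share a bag in every tree decomposition; so some bag has ≥ 5 vertices and tw(G) ≥ 4. Combining the bounds, tw(G) = 4.

4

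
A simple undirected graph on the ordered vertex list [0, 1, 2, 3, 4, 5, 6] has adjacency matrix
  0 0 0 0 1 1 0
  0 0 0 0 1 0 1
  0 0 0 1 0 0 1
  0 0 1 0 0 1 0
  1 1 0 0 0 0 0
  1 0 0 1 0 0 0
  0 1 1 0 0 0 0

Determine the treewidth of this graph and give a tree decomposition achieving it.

Treewidth 2.
One such decomposition:
Bags: B1 = {1, 2, 6}  B2 = {1, 2, 3}  B3 = {1, 3, 5}  B4 = {0, 1, 5}  B5 = {0, 1, 4}
Tree: B1–B2, B2–B3, B3–B4, B4–B5

The largest bag has 3 vertices, giving width 2; this decomposition certifies tw(G) ≤ 2. For the lower bound, G contains the cycle 1–6–2–3–5–0–4–1, so G is not a forest; only forests have treewidth ≤ 1, hence tw(G) ≥ 2. The upper and lower bounds meet at 2, so that is the treewidth.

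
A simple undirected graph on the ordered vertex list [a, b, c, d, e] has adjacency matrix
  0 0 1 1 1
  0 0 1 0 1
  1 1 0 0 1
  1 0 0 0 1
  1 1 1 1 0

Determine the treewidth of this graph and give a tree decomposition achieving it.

The largest bag has 3 vertices, giving width 2; this decomposition certifies tw(G) ≤ 2. For the lower bound, the 3 vertices {a, d, e} are pairwise adjacent, and any tree decomposition puts a clique entirely inside one bag — forcing width ≥ 2. The upper and lower bounds meet at 2, so that is the treewidth.

Treewidth 2.
One such decomposition:
Bags: B1 = {a, c, e}  B2 = {a, d, e}  B3 = {b, c, e}
Tree: B1–B2, B1–B3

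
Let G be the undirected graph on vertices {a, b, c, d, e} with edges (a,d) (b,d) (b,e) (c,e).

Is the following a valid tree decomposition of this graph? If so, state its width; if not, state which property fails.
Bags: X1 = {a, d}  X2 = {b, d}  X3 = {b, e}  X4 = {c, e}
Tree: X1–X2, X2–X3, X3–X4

Checking the three conditions: (i) the bags cover all of {a, b, c, d, e}; (ii) for each edge, some bag contains both endpoints; (iii) the bags containing any fixed vertex form a subtree. All hold, so the decomposition is valid with width 2 − 1 = 1.

Yes; width 1.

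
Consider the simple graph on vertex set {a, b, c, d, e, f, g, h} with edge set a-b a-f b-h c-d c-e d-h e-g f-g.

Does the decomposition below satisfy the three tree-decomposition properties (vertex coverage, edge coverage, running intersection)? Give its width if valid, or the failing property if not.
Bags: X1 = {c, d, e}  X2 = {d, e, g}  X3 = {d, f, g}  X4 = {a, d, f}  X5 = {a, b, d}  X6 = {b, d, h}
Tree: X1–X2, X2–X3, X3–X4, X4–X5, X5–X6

Every vertex of G appears in some bag (union = {a, b, c, d, e, f, g, h}); every edge is covered by a bag; and for each vertex v the set of bags containing v is connected in the bag tree. The decomposition is therefore valid. The largest bag has 3 vertices, so the width is 2.

Yes; width 2.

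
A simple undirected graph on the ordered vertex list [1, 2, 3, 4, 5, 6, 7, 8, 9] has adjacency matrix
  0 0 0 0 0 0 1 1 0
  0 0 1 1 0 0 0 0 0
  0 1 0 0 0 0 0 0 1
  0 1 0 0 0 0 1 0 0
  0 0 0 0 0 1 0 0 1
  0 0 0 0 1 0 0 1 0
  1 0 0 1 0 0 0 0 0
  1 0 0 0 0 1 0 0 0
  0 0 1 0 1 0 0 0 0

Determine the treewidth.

A width-2 tree decomposition is:
Bags: B1 = {1, 7, 8}  B2 = {6, 7, 8}  B3 = {5, 6, 7}  B4 = {5, 7, 9}  B5 = {3, 7, 9}  B6 = {2, 3, 7}  B7 = {2, 4, 7}
Tree: B1–B2, B2–B3, B3–B4, B4–B5, B5–B6, B6–B7
Every bag has size at most 3, so the width is 3 − 1 = 2 and tw(G) ≤ 2. Since 7–1–8–6–5–9–3–2–4–7 is a cycle in G, G is not acyclic. Forests are exactly the graphs of treewidth ≤ 1, so tw(G) ≥ 2. Therefore the treewidth is 2.

2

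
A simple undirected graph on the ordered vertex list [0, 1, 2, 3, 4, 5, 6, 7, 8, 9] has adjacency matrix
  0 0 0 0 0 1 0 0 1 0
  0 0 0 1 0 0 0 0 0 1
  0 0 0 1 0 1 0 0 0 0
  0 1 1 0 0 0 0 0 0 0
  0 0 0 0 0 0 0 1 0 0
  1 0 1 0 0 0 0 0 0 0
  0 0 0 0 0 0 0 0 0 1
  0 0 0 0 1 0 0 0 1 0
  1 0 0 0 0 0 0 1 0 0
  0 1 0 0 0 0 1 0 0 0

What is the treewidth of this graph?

1

A width-1 tree decomposition is:
Bags: B1 = {6, 9}  B2 = {1, 9}  B3 = {1, 3}  B4 = {2, 3}  B5 = {2, 5}  B6 = {0, 5}  B7 = {0, 8}  B8 = {7, 8}  B9 = {4, 7}
Tree: B1–B2, B2–B3, B3–B4, B4–B5, B5–B6, B6–B7, B7–B8, B8–B9
Every bag has size at most 2, so the width is 2 − 1 = 1 and tw(G) ≤ 1. Since G has at least one edge (e.g. 6–9), it is not an edgeless graph, so tw(G) ≥ 1. Hence tw(G) = 1 exactly.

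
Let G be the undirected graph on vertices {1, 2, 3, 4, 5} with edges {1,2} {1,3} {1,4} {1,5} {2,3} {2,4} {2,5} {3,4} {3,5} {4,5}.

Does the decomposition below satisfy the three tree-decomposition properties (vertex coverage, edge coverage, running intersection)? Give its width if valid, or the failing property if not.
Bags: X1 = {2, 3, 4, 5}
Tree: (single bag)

A tree decomposition must satisfy three properties: every vertex lies in some bag; for every edge, both endpoints lie together in some bag; and for every vertex, the bags containing it form a connected subtree. Here vertex 1 appears in no bag, so the decomposition is invalid.

No — vertex 1 appears in no bag.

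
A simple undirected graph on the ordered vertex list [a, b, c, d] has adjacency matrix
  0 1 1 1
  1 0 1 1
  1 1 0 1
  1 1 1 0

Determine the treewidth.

A width-3 tree decomposition is:
Bags: B1 = {a, b, c, d}
Tree: (single bag)
A single bag containing all 4 vertices is trivially a valid decomposition of width 3. For the lower bound, the 4 vertices {a, b, c, d} are pairwise adjacent, and any tree decomposition puts a clique entirely inside one bag — forcing width ≥ 3. Hence tw(G) = 3 exactly.

3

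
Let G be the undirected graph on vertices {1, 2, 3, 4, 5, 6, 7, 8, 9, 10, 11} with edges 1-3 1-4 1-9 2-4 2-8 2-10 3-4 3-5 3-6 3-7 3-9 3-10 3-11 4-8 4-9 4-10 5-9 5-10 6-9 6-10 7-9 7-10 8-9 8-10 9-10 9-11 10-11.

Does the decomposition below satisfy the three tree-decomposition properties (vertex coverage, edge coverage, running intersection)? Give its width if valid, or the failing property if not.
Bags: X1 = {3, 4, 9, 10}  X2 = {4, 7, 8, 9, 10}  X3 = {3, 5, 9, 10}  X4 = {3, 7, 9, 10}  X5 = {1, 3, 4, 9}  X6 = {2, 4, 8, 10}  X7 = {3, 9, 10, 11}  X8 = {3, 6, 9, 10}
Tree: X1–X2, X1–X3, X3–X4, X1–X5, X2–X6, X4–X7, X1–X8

No — bags containing vertex 7 are not connected in the tree.

A tree decomposition must satisfy three properties: every vertex lies in some bag; for every edge, both endpoints lie together in some bag; and for every vertex, the bags containing it form a connected subtree. Here bags containing vertex 7 are not connected in the tree, so the decomposition is invalid.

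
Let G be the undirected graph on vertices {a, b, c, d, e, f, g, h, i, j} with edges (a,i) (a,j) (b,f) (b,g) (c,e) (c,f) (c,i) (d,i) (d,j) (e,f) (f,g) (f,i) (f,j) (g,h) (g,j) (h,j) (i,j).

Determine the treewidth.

2

A width-2 tree decomposition is:
Bags: B1 = {f, i, j}  B2 = {f, g, j}  B3 = {d, i, j}  B4 = {a, i, j}  B5 = {c, f, i}  B6 = {g, h, j}  B7 = {b, f, g}  B8 = {c, e, f}
Tree: B1–B2, B1–B3, B3–B4, B1–B5, B2–B6, B2–B7, B5–B8
Each bag holds 3 vertices, so the decomposition has width 2, which upper-bounds the treewidth. For the lower bound, the 3 vertices {d, i, j} are pairwise adjacent, and any tree decomposition puts a clique entirely inside one bag — forcing width ≥ 2. Therefore the treewidth is 2.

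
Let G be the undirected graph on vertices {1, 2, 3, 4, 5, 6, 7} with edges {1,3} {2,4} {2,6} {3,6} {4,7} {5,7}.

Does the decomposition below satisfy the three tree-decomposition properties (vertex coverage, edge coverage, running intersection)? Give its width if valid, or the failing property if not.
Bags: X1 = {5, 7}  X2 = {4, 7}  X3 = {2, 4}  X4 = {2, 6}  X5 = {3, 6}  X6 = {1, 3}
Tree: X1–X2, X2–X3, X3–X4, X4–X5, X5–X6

Yes; width 1.

Every vertex of G appears in some bag (union = {1, 2, 3, 4, 5, 6, 7}); every edge is covered by a bag; and for each vertex v the set of bags containing v is connected in the bag tree. The decomposition is therefore valid. The largest bag has 2 vertices, so the width is 1.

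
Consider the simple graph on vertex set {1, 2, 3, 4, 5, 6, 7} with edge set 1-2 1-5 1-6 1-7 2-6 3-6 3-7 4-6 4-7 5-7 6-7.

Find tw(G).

A width-2 tree decomposition is:
Bags: B1 = {4, 6, 7}  B2 = {1, 6, 7}  B3 = {1, 2, 6}  B4 = {1, 5, 7}  B5 = {3, 6, 7}
Tree: B1–B2, B2–B3, B2–B4, B2–B5
Every bag has size at most 3, so the width is 3 − 1 = 2 and tw(G) ≤ 2. On the other hand G contains the 3-clique {1, 5, 7}. A clique must lie in a single bag of any decomposition, so no decomposition can have width below 2. Hence tw(G) = 2 exactly.

2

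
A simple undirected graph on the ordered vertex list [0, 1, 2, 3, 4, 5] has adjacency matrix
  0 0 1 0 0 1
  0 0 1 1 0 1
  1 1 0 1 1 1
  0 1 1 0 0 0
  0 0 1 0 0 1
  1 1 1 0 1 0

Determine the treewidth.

A width-2 tree decomposition is:
Bags: B1 = {1, 2, 5}  B2 = {2, 4, 5}  B3 = {0, 2, 5}  B4 = {1, 2, 3}
Tree: B1–B2, B1–B3, B1–B4
Each bag holds 3 vertices, so the decomposition has width 2, which upper-bounds the treewidth. On the other hand G contains the 3-clique {1, 2, 3}. A clique must lie in a single bag of any decomposition, so no decomposition can have width below 2. The upper and lower bounds meet at 2, so that is the treewidth.

2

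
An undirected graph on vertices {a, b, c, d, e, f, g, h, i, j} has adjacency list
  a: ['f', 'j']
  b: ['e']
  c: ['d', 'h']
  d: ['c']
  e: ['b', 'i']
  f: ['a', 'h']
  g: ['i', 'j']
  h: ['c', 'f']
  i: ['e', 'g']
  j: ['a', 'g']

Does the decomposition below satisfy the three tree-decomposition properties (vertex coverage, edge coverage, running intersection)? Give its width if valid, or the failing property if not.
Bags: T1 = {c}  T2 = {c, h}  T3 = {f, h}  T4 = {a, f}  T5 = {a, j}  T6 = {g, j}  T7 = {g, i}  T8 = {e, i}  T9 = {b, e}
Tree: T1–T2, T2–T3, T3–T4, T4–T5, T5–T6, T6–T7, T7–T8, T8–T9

A tree decomposition must satisfy three properties: every vertex lies in some bag; for every edge, both endpoints lie together in some bag; and for every vertex, the bags containing it form a connected subtree. Here vertex d appears in no bag, so the decomposition is invalid.

No — vertex d appears in no bag.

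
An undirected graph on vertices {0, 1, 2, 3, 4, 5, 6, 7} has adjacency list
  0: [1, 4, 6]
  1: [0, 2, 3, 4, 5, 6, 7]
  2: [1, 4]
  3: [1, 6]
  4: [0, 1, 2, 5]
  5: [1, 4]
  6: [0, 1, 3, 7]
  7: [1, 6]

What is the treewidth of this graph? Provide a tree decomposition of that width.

The largest bag has 3 vertices, giving width 2; this decomposition certifies tw(G) ≤ 2. On the other hand G contains the 3-clique {1, 3, 6}. A clique must lie in a single bag of any decomposition, so no decomposition can have width below 2. Therefore the treewidth is 2.

Treewidth 2.
Bags: B1 = {1, 2, 4}  B2 = {1, 4, 5}  B3 = {0, 1, 4}  B4 = {0, 1, 6}  B5 = {1, 3, 6}  B6 = {1, 6, 7}
Tree: B1–B2, B2–B3, B3–B4, B4–B5, B5–B6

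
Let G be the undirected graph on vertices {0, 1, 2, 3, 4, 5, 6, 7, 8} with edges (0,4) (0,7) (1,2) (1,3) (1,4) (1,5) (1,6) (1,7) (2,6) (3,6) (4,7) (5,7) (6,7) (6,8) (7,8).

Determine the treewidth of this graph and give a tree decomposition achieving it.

The largest bag has 3 vertices, giving width 2; this decomposition certifies tw(G) ≤ 2. For the lower bound, the 3 vertices {0, 4, 7} are pairwise adjacent, and any tree decomposition puts a clique entirely inside one bag — forcing width ≥ 2. Therefore the treewidth is 2.

Treewidth 2.
One such decomposition:
Bags: B1 = {1, 3, 6}  B2 = {1, 6, 7}  B3 = {6, 7, 8}  B4 = {1, 4, 7}  B5 = {1, 5, 7}  B6 = {0, 4, 7}  B7 = {1, 2, 6}
Tree: B1–B2, B2–B3, B2–B4, B2–B5, B4–B6, B2–B7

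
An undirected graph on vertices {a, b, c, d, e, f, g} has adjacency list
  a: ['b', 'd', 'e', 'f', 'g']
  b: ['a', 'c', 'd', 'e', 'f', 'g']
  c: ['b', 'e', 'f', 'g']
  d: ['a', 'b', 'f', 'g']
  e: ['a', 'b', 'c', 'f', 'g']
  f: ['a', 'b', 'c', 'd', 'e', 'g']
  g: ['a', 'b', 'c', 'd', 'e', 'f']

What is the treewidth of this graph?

A width-4 tree decomposition is:
Bags: B1 = {a, b, e, f, g}  B2 = {b, c, e, f, g}  B3 = {a, b, d, f, g}
Tree: B1–B2, B1–B3
The largest bag has 5 vertices, giving width 4; this decomposition certifies tw(G) ≤ 4. For the lower bound, the 5 vertices {a, b, d, f, g} are pairwise adjacent, and any tree decomposition puts a clique entirely inside one bag — forcing width ≥ 4. The upper and lower bounds meet at 4, so that is the treewidth.

4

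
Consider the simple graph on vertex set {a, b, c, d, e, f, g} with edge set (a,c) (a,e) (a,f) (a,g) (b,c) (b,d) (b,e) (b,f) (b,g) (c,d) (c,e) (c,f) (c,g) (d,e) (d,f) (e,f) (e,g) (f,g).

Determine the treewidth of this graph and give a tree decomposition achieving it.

Treewidth 4.
Bags: B1 = {b, c, e, f, g}  B2 = {a, c, e, f, g}  B3 = {b, c, d, e, f}
Tree: B1–B2, B1–B3

The largest bag has 5 vertices, giving width 4; this decomposition certifies tw(G) ≤ 4. For the lower bound, the 5 vertices {a, c, e, f, g} are pairwise adjacent, and any tree decomposition puts a clique entirely inside one bag — forcing width ≥ 4. Hence tw(G) = 4 exactly.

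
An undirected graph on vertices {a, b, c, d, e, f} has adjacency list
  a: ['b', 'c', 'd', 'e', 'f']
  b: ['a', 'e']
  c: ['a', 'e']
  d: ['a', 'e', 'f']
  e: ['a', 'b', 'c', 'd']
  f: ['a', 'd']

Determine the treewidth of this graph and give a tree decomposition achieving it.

Treewidth 2.
One optimal decomposition is:
Bags: B1 = {a, b, e}  B2 = {a, d, e}  B3 = {a, d, f}  B4 = {a, c, e}
Tree: B1–B2, B2–B3, B1–B4

Each bag holds 3 vertices, so the decomposition has width 2, which upper-bounds the treewidth. For the lower bound, the 3 vertices {a, d, e} are pairwise adjacent, and any tree decomposition puts a clique entirely inside one bag — forcing width ≥ 2. Combining the bounds, tw(G) = 2.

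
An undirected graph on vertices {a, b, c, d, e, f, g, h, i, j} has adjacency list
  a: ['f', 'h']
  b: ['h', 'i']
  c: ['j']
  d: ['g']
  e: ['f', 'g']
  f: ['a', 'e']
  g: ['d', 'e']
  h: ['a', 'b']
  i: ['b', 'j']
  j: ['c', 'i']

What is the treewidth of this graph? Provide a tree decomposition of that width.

The largest bag has 2 vertices, giving width 1; this decomposition certifies tw(G) ≤ 1. Any graph with an edge has treewidth ≥ 1, and G has the edge d–g. Hence tw(G) = 1 exactly.

Treewidth 1.
Bags: B1 = {d, g}  B2 = {e, g}  B3 = {e, f}  B4 = {a, f}  B5 = {a, h}  B6 = {b, h}  B7 = {b, i}  B8 = {i, j}  B9 = {c, j}
Tree: B1–B2, B2–B3, B3–B4, B4–B5, B5–B6, B6–B7, B7–B8, B8–B9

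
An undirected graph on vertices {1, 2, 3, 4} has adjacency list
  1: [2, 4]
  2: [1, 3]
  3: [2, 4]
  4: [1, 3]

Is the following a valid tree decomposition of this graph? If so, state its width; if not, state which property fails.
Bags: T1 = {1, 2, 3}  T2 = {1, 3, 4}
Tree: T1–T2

Yes; width 2.

Vertex coverage: the bags together contain {1, 2, 3, 4}, the full vertex set. Edge coverage: each edge of G has both endpoints in at least one bag. Running intersection: for every vertex, the bags containing it form a connected subtree. All three properties hold, so this is a valid tree decomposition of width max|bag| − 1 = 2, and hence tw(G) ≤ 2.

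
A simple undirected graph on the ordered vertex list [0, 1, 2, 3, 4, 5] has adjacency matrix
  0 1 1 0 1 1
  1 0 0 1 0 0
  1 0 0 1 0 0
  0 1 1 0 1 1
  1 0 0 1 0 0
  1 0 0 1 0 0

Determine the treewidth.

A width-2 tree decomposition is:
Bags: B1 = {0, 3, 5}  B2 = {0, 1, 3}  B3 = {0, 2, 3}  B4 = {0, 3, 4}
Tree: B1–B2, B2–B3, B3–B4
Each bag holds 3 vertices, so the decomposition has width 2, which upper-bounds the treewidth. For the lower bound, G contains the cycle 3–5–0–1–3, so G is not a forest; only forests have treewidth ≤ 1, hence tw(G) ≥ 2. The upper and lower bounds meet at 2, so that is the treewidth.

2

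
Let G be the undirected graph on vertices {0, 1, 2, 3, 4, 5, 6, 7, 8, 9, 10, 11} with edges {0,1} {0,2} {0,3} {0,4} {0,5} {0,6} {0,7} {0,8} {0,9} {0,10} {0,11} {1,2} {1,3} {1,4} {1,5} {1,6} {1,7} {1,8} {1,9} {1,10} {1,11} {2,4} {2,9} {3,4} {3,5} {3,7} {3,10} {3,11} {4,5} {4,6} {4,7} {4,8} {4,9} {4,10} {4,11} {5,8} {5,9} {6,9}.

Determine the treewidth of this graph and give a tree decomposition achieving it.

Treewidth 4.
Bags: B1 = {0, 1, 3, 4, 10}  B2 = {0, 1, 3, 4, 7}  B3 = {0, 1, 3, 4, 5}  B4 = {0, 1, 4, 5, 9}  B5 = {0, 1, 3, 4, 11}  B6 = {0, 1, 2, 4, 9}  B7 = {0, 1, 4, 6, 9}  B8 = {0, 1, 4, 5, 8}
Tree: B1–B2, B2–B3, B3–B4, B3–B5, B4–B6, B6–B7, B3–B8

Each bag holds 5 vertices, so the decomposition has width 4, which upper-bounds the treewidth. On the other hand G contains the 5-clique {0, 1, 2, 4, 9}. A clique must lie in a single bag of any decomposition, so no decomposition can have width below 4. The upper and lower bounds meet at 4, so that is the treewidth.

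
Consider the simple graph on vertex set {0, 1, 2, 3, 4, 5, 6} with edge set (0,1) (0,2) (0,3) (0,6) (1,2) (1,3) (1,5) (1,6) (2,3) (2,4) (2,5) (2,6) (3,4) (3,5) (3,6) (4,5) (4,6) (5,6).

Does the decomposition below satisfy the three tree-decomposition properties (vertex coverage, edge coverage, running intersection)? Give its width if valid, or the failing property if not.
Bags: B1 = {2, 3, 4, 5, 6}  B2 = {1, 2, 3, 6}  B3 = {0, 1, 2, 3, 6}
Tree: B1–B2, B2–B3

No — edge (5,1) lies in no bag.

A tree decomposition must satisfy three properties: every vertex lies in some bag; for every edge, both endpoints lie together in some bag; and for every vertex, the bags containing it form a connected subtree. Here edge (5,1) lies in no bag, so the decomposition is invalid.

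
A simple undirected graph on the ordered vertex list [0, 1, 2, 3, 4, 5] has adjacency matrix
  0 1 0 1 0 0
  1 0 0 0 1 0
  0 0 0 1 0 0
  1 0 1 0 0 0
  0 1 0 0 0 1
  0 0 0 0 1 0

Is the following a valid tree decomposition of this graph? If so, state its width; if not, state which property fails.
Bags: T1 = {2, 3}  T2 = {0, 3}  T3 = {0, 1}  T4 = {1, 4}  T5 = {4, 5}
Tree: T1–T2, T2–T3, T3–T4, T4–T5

Vertex coverage: the bags together contain {0, 1, 2, 3, 4, 5}, the full vertex set. Edge coverage: each edge of G has both endpoints in at least one bag. Running intersection: for every vertex, the bags containing it form a connected subtree. All three properties hold, so this is a valid tree decomposition of width max|bag| − 1 = 1, and hence tw(G) ≤ 1.

Yes; width 1.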